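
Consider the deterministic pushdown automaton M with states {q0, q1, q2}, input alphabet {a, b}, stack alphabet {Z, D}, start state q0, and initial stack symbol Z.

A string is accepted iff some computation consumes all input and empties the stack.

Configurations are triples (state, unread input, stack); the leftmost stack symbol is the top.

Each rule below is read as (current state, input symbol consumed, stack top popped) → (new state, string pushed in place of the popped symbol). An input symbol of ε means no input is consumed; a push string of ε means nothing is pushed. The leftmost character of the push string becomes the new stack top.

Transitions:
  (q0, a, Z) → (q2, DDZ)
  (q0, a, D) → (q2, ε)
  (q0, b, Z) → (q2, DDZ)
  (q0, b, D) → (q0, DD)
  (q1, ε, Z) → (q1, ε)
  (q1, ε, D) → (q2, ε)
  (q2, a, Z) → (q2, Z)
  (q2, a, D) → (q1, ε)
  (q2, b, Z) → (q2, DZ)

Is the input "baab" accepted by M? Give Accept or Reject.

Reject

(q0, baab, Z) ⊢ (q2, aab, DDZ) ⊢ (q1, ab, DZ) ⊢ (q2, ab, Z) ⊢ (q2, b, Z) ⊢ (q2, ε, DZ)
All input consumed; stack is DZ, not empty, and no further ε-move applies.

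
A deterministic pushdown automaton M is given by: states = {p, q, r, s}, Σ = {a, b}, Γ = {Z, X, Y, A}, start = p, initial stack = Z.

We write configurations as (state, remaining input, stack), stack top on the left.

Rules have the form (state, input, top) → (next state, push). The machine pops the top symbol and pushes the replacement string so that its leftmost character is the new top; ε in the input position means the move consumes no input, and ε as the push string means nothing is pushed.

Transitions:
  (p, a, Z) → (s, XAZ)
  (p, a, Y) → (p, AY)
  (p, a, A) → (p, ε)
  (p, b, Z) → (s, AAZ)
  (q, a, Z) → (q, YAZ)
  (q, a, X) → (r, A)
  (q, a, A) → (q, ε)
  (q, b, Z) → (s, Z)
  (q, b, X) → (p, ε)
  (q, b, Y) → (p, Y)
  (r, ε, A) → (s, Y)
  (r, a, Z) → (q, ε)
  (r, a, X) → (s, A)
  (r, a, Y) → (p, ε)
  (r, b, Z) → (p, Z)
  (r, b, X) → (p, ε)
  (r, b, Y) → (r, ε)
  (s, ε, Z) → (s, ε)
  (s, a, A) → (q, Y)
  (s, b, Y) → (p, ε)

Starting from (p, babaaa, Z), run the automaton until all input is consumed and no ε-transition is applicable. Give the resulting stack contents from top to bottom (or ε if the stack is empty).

AYAZ

(p, babaaa, Z) ⊢ (s, abaaa, AAZ) ⊢ (q, baaa, YAZ) ⊢ (p, aaa, YAZ) ⊢ (p, aa, AYAZ) ⊢ (p, a, YAZ) ⊢ (p, ε, AYAZ)
All input consumed in state p with stack AYAZ.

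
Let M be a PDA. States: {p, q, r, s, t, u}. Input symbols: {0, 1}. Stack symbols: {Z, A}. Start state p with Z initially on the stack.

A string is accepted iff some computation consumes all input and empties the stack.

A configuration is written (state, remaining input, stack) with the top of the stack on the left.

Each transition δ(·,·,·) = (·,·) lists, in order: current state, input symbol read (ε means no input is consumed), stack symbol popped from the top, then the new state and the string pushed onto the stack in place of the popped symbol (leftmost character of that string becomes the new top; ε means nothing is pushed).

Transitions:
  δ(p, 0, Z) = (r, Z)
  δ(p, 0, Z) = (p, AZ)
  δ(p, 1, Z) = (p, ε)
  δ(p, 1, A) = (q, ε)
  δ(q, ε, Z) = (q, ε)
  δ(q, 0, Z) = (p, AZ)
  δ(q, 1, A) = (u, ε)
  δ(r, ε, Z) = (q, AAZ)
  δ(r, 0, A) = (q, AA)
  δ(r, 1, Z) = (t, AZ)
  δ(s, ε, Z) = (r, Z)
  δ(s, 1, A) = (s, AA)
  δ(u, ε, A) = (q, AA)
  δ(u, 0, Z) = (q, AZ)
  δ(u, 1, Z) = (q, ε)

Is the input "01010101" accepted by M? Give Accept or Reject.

One accepting computation: (p, 01010101, Z) ⊢ (p, 1010101, AZ) ⊢ (q, 010101, Z) ⊢ (p, 10101, AZ) ⊢ (q, 0101, Z) ⊢ (p, 101, AZ) ⊢ (q, 01, Z) ⊢ (p, 1, AZ) ⊢ (q, ε, Z) ⊢ (q, ε, ε)
All input consumed and the stack is empty.

Accept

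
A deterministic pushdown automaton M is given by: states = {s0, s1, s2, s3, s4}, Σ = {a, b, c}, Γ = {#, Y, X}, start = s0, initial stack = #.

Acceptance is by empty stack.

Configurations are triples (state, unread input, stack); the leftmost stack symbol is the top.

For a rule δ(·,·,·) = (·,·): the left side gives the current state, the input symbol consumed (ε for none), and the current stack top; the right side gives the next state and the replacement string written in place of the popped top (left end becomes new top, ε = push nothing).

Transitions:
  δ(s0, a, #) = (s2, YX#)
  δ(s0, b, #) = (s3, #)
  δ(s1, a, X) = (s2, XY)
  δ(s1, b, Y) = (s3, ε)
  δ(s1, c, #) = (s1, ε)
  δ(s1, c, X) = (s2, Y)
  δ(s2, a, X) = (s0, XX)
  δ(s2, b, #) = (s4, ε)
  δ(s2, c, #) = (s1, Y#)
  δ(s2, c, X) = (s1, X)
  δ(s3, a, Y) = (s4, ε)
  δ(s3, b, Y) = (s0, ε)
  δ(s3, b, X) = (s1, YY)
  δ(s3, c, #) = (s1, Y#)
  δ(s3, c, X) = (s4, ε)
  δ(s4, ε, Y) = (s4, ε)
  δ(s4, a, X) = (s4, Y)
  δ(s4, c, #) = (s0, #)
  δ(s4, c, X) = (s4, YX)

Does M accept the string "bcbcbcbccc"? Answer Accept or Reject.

(s0, bcbcbcbccc, #)
  read b, top #: go to s3, push # → (s3, cbcbcbccc, #)
  read c, top #: go to s1, push Y# → (s1, bcbcbccc, Y#)
  read b, top Y: go to s3, push ε → (s3, cbcbccc, #)
  read c, top #: go to s1, push Y# → (s1, bcbccc, Y#)
  read b, top Y: go to s3, push ε → (s3, cbccc, #)
  read c, top #: go to s1, push Y# → (s1, bccc, Y#)
  read b, top Y: go to s3, push ε → (s3, ccc, #)
  read c, top #: go to s1, push Y# → (s1, cc, Y#)
No transition applies at (s1, cc, Y#); input not fully consumed.

Reject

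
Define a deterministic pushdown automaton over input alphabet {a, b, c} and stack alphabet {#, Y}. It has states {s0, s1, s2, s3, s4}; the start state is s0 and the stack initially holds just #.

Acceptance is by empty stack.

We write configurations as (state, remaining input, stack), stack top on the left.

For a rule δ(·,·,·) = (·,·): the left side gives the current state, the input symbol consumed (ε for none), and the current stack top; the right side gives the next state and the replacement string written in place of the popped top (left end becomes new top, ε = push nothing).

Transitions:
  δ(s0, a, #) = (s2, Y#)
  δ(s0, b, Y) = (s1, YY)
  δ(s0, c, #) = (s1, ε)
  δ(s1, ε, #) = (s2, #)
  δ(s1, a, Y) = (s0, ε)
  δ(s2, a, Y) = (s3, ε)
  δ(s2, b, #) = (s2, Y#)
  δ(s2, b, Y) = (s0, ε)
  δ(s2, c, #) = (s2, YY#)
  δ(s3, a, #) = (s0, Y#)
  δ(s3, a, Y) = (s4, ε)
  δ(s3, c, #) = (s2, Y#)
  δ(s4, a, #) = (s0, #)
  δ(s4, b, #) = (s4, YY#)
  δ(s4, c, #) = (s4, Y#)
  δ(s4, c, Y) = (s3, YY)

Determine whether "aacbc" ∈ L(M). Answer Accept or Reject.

Accept

(s0, aacbc, #) ⊢ (s2, acbc, Y#) ⊢ (s3, cbc, #) ⊢ (s2, bc, Y#) ⊢ (s0, c, #) ⊢ (s1, ε, ε)
All input consumed and the stack is empty.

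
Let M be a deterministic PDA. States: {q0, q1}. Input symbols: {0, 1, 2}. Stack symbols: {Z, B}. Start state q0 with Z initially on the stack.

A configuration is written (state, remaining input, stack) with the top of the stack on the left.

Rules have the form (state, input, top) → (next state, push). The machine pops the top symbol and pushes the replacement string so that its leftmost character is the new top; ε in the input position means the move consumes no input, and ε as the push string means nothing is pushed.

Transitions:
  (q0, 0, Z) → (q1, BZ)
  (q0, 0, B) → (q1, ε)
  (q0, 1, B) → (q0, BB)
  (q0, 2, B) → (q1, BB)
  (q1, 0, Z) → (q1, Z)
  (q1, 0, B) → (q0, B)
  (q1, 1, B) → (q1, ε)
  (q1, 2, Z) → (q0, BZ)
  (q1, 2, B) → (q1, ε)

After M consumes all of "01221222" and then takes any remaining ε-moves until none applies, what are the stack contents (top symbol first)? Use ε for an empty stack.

(q0, 01221222, Z)
  read 0, top Z: go to q1, push BZ → (q1, 1221222, BZ)
  read 1, top B: go to q1, push ε → (q1, 221222, Z)
  read 2, top Z: go to q0, push BZ → (q0, 21222, BZ)
  read 2, top B: go to q1, push BB → (q1, 1222, BBZ)
  read 1, top B: go to q1, push ε → (q1, 222, BZ)
  read 2, top B: go to q1, push ε → (q1, 22, Z)
  read 2, top Z: go to q0, push BZ → (q0, 2, BZ)
  read 2, top B: go to q1, push BB → (q1, ε, BBZ)
All input consumed in state q1 with stack BBZ.

BBZ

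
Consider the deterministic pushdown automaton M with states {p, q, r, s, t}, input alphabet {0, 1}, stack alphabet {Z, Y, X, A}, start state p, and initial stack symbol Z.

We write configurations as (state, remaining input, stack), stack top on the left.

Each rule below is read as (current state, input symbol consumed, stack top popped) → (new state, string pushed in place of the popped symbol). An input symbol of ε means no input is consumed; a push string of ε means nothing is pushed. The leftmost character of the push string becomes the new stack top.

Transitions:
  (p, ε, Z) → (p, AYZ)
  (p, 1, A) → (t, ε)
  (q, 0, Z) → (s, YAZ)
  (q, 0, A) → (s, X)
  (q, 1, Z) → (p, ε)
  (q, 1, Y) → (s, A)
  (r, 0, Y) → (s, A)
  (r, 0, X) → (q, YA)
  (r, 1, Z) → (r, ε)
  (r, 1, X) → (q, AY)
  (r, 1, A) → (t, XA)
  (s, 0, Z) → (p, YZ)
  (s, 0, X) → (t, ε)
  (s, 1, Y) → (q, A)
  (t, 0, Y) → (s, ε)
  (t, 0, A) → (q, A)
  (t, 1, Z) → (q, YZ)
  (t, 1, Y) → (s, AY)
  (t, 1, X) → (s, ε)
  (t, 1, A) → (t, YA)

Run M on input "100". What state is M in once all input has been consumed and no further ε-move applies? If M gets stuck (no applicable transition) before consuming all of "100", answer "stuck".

p

(p, 100, Z)
  ε-move, top Z: go to p, push AYZ → (p, 100, AYZ)
  read 1, top A: go to t, push ε → (t, 00, YZ)
  read 0, top Y: go to s, push ε → (s, 0, Z)
  read 0, top Z: go to p, push YZ → (p, ε, YZ)
All input consumed; M is in state p.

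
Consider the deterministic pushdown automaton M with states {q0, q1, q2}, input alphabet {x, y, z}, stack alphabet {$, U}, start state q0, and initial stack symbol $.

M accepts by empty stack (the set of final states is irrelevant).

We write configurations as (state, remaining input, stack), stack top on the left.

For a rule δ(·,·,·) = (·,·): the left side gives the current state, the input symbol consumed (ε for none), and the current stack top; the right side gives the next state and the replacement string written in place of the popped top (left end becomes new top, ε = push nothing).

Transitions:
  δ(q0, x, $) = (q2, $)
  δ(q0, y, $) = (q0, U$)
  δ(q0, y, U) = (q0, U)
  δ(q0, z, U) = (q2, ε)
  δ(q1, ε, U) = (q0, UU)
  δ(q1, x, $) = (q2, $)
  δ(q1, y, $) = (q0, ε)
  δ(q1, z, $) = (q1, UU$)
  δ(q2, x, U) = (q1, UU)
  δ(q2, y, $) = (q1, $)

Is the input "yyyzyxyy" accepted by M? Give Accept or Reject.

Accept

(q0, yyyzyxyy, $) ⊢ (q0, yyzyxyy, U$) ⊢ (q0, yzyxyy, U$) ⊢ (q0, zyxyy, U$) ⊢ (q2, yxyy, $) ⊢ (q1, xyy, $) ⊢ (q2, yy, $) ⊢ (q1, y, $) ⊢ (q0, ε, ε)
All input consumed and the stack is empty.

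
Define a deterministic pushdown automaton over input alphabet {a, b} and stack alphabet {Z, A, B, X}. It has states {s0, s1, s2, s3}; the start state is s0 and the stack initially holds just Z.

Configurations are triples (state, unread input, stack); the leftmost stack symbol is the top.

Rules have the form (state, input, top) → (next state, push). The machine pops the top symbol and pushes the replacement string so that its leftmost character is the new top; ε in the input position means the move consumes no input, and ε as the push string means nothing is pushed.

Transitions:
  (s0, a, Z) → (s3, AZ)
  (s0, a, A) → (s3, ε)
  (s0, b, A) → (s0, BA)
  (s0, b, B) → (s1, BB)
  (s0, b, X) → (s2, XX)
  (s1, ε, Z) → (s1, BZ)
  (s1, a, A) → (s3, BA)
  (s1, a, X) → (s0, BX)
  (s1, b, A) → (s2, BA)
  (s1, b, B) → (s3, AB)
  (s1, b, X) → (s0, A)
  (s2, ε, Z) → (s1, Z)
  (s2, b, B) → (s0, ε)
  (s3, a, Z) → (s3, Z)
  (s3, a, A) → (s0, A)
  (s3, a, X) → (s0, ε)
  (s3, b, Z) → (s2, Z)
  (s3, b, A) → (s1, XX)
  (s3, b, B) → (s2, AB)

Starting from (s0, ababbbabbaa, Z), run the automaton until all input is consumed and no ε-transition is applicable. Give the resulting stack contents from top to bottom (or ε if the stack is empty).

(s0, ababbbabbaa, Z) ⊢ (s3, babbbabbaa, AZ) ⊢ (s1, abbbabbaa, XXZ) ⊢ (s0, bbbabbaa, BXXZ) ⊢ (s1, bbabbaa, BBXXZ) ⊢ (s3, babbaa, ABBXXZ) ⊢ (s1, abbaa, XXBBXXZ) ⊢ (s0, bbaa, BXXBBXXZ) ⊢ (s1, baa, BBXXBBXXZ) ⊢ (s3, aa, ABBXXBBXXZ) ⊢ (s0, a, ABBXXBBXXZ) ⊢ (s3, ε, BBXXBBXXZ)
All input consumed in state s3 with stack BBXXBBXXZ.

BBXXBBXXZ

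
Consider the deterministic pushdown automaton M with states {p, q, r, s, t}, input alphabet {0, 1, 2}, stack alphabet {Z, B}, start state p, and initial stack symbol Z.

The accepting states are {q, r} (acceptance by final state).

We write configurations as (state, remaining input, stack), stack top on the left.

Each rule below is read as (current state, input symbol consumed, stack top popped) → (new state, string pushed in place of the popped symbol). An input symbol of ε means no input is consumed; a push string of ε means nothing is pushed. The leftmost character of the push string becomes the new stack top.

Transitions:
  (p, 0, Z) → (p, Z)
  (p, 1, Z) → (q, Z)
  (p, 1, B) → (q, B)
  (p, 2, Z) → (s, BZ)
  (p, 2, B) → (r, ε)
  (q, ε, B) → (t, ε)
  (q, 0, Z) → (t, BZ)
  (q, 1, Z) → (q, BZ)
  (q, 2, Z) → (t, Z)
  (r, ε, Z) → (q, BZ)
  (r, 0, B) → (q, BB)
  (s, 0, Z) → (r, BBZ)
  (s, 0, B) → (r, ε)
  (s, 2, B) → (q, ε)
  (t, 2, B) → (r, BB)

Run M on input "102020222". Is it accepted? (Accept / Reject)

Reject

(p, 102020222, Z)
  read 1, top Z: go to q, push Z → (q, 02020222, Z)
  read 0, top Z: go to t, push BZ → (t, 2020222, BZ)
  read 2, top B: go to r, push BB → (r, 020222, BBZ)
  read 0, top B: go to q, push BB → (q, 20222, BBBZ)
  ε-move, top B: go to t, push ε → (t, 20222, BBZ)
  read 2, top B: go to r, push BB → (r, 0222, BBBZ)
  read 0, top B: go to q, push BB → (q, 222, BBBBZ)
  ε-move, top B: go to t, push ε → (t, 222, BBBZ)
  read 2, top B: go to r, push BB → (r, 22, BBBBZ)
No transition applies at (r, 22, BBBBZ); input not fully consumed.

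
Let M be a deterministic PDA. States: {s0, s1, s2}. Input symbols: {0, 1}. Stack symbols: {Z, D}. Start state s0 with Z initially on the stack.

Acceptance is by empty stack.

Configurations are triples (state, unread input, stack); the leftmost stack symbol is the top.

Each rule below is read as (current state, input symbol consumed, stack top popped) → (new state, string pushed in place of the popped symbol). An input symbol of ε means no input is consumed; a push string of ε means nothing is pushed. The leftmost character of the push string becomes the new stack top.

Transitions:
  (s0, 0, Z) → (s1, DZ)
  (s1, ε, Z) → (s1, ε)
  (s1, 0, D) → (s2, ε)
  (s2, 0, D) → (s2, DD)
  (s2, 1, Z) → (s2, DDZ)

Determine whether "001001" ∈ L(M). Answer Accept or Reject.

Reject

(s0, 001001, Z)
  read 0, top Z: go to s1, push DZ → (s1, 01001, DZ)
  read 0, top D: go to s2, push ε → (s2, 1001, Z)
  read 1, top Z: go to s2, push DDZ → (s2, 001, DDZ)
  read 0, top D: go to s2, push DD → (s2, 01, DDDZ)
  read 0, top D: go to s2, push DD → (s2, 1, DDDDZ)
No transition applies at (s2, 1, DDDDZ); input not fully consumed.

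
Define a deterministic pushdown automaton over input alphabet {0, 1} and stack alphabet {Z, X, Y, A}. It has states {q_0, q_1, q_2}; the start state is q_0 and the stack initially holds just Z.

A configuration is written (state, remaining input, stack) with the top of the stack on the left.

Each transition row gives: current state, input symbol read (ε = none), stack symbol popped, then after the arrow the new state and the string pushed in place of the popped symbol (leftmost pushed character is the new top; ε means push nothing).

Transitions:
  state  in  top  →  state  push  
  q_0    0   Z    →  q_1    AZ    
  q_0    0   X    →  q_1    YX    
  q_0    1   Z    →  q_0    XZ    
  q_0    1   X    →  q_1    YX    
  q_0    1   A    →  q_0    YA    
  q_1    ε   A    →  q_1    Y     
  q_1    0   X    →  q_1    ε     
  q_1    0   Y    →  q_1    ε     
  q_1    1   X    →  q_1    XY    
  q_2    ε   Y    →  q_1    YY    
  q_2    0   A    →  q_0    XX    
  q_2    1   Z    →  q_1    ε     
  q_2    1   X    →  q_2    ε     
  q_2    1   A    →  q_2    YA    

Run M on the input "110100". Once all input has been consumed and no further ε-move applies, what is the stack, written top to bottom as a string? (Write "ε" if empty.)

(q_0, 110100, Z) ⊢ (q_0, 10100, XZ) ⊢ (q_1, 0100, YXZ) ⊢ (q_1, 100, XZ) ⊢ (q_1, 00, XYZ) ⊢ (q_1, 0, YZ) ⊢ (q_1, ε, Z)
All input consumed in state q_1 with stack Z.

Z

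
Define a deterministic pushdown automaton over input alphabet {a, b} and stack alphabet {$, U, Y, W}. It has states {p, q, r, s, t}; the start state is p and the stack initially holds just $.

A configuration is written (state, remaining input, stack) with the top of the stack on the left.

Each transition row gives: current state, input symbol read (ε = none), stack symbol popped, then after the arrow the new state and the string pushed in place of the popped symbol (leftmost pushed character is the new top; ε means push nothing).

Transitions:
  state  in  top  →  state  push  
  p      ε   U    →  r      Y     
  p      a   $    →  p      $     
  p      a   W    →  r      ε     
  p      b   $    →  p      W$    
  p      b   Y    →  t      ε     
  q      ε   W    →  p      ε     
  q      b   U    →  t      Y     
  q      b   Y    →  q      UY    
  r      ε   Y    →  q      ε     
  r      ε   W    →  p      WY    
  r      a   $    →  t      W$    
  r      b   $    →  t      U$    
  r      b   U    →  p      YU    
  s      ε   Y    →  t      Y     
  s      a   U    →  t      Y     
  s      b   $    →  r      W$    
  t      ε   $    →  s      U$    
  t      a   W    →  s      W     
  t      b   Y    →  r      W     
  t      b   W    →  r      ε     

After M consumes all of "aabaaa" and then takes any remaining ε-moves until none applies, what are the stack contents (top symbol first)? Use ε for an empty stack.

W$

(p, aabaaa, $)
  read a, top $: go to p, push $ → (p, abaaa, $)
  read a, top $: go to p, push $ → (p, baaa, $)
  read b, top $: go to p, push W$ → (p, aaa, W$)
  read a, top W: go to r, push ε → (r, aa, $)
  read a, top $: go to t, push W$ → (t, a, W$)
  read a, top W: go to s, push W → (s, ε, W$)
All input consumed in state s with stack W$.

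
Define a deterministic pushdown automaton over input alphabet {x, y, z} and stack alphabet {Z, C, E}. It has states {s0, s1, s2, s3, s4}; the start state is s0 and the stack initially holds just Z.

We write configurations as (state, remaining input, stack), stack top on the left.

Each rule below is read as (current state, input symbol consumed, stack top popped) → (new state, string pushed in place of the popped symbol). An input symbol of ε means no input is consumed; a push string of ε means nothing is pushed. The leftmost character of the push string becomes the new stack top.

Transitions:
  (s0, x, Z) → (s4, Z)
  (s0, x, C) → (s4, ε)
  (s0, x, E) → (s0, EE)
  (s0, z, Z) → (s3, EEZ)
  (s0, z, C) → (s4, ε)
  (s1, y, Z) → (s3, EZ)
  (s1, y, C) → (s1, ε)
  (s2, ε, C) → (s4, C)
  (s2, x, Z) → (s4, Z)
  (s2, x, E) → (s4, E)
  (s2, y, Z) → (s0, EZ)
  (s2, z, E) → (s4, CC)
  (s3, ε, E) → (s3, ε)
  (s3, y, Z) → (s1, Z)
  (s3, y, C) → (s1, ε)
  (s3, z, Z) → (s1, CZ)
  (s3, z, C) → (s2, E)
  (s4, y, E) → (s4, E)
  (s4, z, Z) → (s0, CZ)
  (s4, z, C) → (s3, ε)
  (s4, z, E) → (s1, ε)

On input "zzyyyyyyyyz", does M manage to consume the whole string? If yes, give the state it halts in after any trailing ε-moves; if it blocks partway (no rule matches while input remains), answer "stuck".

(s0, zzyyyyyyyyz, Z)
  read z, top Z: go to s3, push EEZ → (s3, zyyyyyyyyz, EEZ)
  ε-move, top E: go to s3, push ε → (s3, zyyyyyyyyz, EZ)
  ε-move, top E: go to s3, push ε → (s3, zyyyyyyyyz, Z)
  read z, top Z: go to s1, push CZ → (s1, yyyyyyyyz, CZ)
  read y, top C: go to s1, push ε → (s1, yyyyyyyz, Z)
  read y, top Z: go to s3, push EZ → (s3, yyyyyyz, EZ)
  ε-move, top E: go to s3, push ε → (s3, yyyyyyz, Z)
  read y, top Z: go to s1, push Z → (s1, yyyyyz, Z)
  read y, top Z: go to s3, push EZ → (s3, yyyyz, EZ)
  ε-move, top E: go to s3, push ε → (s3, yyyyz, Z)
  read y, top Z: go to s1, push Z → (s1, yyyz, Z)
  read y, top Z: go to s3, push EZ → (s3, yyz, EZ)
  ε-move, top E: go to s3, push ε → (s3, yyz, Z)
  read y, top Z: go to s1, push Z → (s1, yz, Z)
  read y, top Z: go to s3, push EZ → (s3, z, EZ)
  ε-move, top E: go to s3, push ε → (s3, z, Z)
  read z, top Z: go to s1, push CZ → (s1, ε, CZ)
All input consumed; M is in state s1.

s1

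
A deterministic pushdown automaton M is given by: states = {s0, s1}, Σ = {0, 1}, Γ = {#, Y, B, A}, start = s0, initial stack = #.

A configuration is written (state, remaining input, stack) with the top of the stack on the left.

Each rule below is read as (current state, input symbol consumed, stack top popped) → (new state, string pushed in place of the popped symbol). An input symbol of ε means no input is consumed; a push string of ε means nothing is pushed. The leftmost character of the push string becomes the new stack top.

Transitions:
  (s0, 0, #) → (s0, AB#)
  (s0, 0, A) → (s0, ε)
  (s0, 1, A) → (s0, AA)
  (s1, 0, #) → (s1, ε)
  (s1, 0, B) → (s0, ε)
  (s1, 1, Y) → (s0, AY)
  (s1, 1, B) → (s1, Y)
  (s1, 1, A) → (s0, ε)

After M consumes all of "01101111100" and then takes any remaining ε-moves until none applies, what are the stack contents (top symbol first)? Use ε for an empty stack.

AAAAAB#

(s0, 01101111100, #) ⊢ (s0, 1101111100, AB#) ⊢ (s0, 101111100, AAB#) ⊢ (s0, 01111100, AAAB#) ⊢ (s0, 1111100, AAB#) ⊢ (s0, 111100, AAAB#) ⊢ (s0, 11100, AAAAB#) ⊢ (s0, 1100, AAAAAB#) ⊢ (s0, 100, AAAAAAB#) ⊢ (s0, 00, AAAAAAAB#) ⊢ (s0, 0, AAAAAAB#) ⊢ (s0, ε, AAAAAB#)
All input consumed in state s0 with stack AAAAAB#.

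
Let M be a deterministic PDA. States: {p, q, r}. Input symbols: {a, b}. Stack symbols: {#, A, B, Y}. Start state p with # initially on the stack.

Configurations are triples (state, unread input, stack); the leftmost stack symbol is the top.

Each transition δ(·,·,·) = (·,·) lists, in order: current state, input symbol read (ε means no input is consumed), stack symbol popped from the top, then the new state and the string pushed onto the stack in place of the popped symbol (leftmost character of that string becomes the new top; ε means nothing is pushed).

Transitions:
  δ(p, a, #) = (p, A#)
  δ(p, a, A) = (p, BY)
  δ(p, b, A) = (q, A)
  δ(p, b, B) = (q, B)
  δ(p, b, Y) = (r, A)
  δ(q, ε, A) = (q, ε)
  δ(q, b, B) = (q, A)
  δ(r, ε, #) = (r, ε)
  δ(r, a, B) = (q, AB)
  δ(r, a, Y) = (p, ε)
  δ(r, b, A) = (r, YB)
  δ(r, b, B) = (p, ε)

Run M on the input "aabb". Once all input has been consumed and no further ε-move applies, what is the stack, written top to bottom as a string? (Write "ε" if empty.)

Y#

(p, aabb, #)
  read a, top #: go to p, push A# → (p, abb, A#)
  read a, top A: go to p, push BY → (p, bb, BY#)
  read b, top B: go to q, push B → (q, b, BY#)
  read b, top B: go to q, push A → (q, ε, AY#)
  ε-move, top A: go to q, push ε → (q, ε, Y#)
All input consumed in state q with stack Y#.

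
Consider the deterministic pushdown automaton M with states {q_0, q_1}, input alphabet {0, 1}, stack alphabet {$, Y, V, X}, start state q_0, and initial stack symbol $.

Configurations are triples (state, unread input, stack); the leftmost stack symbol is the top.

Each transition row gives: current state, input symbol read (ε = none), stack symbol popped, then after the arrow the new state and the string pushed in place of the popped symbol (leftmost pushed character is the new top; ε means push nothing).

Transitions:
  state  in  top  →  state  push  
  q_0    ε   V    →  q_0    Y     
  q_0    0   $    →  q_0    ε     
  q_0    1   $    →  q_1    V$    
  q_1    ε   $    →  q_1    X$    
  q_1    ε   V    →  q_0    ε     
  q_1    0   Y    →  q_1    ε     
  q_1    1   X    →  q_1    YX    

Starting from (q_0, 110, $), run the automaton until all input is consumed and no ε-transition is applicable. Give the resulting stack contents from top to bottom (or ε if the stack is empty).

(q_0, 110, $)
  read 1, top $: go to q_1, push V$ → (q_1, 10, V$)
  ε-move, top V: go to q_0, push ε → (q_0, 10, $)
  read 1, top $: go to q_1, push V$ → (q_1, 0, V$)
  ε-move, top V: go to q_0, push ε → (q_0, 0, $)
  read 0, top $: go to q_0, push ε → (q_0, ε, ε)
All input consumed in state q_0 with stack ε.

ε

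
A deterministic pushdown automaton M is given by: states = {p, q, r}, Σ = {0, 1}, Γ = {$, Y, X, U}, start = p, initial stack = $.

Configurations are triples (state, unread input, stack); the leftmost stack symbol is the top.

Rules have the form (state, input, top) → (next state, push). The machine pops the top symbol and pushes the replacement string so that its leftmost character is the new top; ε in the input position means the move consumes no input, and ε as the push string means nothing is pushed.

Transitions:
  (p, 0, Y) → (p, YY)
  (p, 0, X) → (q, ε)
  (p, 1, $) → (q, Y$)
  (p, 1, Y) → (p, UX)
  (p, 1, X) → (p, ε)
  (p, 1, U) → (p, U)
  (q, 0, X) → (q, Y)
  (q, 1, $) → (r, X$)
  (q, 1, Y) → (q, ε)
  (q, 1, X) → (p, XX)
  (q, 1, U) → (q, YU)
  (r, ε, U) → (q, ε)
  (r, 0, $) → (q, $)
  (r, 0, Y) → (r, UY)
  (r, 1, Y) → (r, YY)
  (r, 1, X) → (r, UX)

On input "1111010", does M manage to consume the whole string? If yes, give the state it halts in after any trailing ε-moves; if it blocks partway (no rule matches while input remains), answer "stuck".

(p, 1111010, $)
  read 1, top $: go to q, push Y$ → (q, 111010, Y$)
  read 1, top Y: go to q, push ε → (q, 11010, $)
  read 1, top $: go to r, push X$ → (r, 1010, X$)
  read 1, top X: go to r, push UX → (r, 010, UX$)
  ε-move, top U: go to q, push ε → (q, 010, X$)
  read 0, top X: go to q, push Y → (q, 10, Y$)
  read 1, top Y: go to q, push ε → (q, 0, $)
No transition for (q, 0, top $); M blocks with input 0 remaining.

stuck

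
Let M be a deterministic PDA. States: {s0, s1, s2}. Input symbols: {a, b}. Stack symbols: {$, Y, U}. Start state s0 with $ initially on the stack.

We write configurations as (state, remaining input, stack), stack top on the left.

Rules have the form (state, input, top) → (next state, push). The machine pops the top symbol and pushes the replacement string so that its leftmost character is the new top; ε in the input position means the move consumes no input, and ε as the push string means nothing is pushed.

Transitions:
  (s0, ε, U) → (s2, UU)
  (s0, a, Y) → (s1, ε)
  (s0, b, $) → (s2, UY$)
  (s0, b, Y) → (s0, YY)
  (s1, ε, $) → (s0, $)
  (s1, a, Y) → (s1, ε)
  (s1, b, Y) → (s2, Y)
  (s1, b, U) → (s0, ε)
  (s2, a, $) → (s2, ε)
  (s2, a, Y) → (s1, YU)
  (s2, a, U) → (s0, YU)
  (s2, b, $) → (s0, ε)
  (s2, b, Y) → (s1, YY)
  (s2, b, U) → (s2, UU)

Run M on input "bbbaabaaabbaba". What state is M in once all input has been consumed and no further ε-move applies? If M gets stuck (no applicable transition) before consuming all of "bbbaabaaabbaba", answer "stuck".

stuck

(s0, bbbaabaaabbaba, $) ⊢ (s2, bbaabaaabbaba, UY$) ⊢ (s2, baabaaabbaba, UUY$) ⊢ (s2, aabaaabbaba, UUUY$) ⊢ (s0, abaaabbaba, YUUUY$) ⊢ (s1, baaabbaba, UUUY$) ⊢ (s0, aaabbaba, UUY$) ⊢ (s2, aaabbaba, UUUY$) ⊢ (s0, aabbaba, YUUUY$) ⊢ (s1, abbaba, UUUY$)
No transition for (s1, a, top U); M blocks with input abbaba remaining.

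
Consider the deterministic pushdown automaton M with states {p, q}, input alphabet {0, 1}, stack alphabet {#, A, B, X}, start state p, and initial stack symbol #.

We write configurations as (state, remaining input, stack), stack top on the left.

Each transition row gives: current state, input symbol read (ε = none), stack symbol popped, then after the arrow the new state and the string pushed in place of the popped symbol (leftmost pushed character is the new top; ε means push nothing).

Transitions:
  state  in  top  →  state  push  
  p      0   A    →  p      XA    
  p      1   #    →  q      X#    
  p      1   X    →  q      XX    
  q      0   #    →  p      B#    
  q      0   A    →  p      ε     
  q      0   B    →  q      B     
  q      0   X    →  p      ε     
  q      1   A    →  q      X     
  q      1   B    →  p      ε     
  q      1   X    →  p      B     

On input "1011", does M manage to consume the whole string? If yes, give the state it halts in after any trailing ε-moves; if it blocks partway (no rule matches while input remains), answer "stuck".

p

(p, 1011, #)
  read 1, top #: go to q, push X# → (q, 011, X#)
  read 0, top X: go to p, push ε → (p, 11, #)
  read 1, top #: go to q, push X# → (q, 1, X#)
  read 1, top X: go to p, push B → (p, ε, B#)
All input consumed; M is in state p.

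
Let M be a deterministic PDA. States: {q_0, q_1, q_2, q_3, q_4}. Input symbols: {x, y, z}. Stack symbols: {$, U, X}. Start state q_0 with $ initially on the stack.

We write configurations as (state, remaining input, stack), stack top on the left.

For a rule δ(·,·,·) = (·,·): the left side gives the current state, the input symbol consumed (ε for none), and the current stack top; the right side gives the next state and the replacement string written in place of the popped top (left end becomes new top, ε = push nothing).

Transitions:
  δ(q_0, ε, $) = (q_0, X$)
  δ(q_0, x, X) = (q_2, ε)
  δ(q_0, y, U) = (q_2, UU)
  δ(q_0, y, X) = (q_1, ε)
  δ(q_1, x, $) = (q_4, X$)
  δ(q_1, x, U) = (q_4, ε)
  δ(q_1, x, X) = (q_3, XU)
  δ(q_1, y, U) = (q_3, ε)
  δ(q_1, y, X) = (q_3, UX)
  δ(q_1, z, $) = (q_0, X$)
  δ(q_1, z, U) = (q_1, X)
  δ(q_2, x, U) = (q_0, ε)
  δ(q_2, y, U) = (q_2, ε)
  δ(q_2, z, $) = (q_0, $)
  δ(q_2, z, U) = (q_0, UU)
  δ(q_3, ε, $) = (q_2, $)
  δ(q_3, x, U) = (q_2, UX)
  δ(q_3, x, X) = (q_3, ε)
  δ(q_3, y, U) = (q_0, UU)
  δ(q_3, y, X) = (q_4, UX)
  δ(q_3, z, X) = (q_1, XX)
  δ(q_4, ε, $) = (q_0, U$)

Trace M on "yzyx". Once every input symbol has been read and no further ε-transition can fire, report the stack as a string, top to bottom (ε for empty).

(q_0, yzyx, $)
  ε-move, top $: go to q_0, push X$ → (q_0, yzyx, X$)
  read y, top X: go to q_1, push ε → (q_1, zyx, $)
  read z, top $: go to q_0, push X$ → (q_0, yx, X$)
  read y, top X: go to q_1, push ε → (q_1, x, $)
  read x, top $: go to q_4, push X$ → (q_4, ε, X$)
All input consumed in state q_4 with stack X$.

X$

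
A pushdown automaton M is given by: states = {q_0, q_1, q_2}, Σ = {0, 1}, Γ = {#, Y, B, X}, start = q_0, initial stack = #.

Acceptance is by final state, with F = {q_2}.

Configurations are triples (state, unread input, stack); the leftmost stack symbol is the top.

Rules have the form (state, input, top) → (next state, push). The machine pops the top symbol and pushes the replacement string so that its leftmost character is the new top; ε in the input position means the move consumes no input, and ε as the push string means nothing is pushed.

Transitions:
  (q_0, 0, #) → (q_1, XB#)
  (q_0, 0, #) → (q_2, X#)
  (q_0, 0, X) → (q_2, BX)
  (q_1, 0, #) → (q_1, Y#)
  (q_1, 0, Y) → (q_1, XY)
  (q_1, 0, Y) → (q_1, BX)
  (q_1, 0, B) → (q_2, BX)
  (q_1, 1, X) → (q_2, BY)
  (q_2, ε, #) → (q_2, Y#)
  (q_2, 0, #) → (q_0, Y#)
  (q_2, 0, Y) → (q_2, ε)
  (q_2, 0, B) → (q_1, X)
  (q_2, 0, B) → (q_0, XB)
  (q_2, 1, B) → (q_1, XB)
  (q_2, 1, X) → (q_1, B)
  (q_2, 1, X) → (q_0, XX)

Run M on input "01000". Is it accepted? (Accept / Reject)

One accepting computation: (q_0, 01000, #) ⊢ (q_2, 1000, X#) ⊢ (q_1, 000, B#) ⊢ (q_2, 00, BX#) ⊢ (q_0, 0, XBX#) ⊢ (q_2, ε, BXBX#)
All input consumed and state q_2 ∈ F.

Accept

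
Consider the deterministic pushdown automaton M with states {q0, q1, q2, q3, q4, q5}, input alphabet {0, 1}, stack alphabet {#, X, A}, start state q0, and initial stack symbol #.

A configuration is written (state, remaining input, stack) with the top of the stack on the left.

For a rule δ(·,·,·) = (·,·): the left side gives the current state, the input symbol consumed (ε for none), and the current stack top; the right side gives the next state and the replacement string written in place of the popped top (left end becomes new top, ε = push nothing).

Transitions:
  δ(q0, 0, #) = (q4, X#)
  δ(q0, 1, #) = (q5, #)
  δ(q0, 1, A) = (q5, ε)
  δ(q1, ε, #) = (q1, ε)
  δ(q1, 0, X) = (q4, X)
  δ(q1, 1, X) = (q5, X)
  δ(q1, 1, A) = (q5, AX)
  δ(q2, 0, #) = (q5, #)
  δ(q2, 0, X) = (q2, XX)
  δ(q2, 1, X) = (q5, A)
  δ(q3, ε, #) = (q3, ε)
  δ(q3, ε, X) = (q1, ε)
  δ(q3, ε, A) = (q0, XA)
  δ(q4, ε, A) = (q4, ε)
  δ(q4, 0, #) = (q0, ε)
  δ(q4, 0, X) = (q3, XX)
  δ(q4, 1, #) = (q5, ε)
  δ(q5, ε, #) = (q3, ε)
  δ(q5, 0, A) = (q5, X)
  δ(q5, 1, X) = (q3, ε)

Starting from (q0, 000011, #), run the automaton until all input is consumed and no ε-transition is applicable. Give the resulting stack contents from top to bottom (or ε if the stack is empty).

ε

(q0, 000011, #)
  read 0, top #: go to q4, push X# → (q4, 00011, X#)
  read 0, top X: go to q3, push XX → (q3, 0011, XX#)
  ε-move, top X: go to q1, push ε → (q1, 0011, X#)
  read 0, top X: go to q4, push X → (q4, 011, X#)
  read 0, top X: go to q3, push XX → (q3, 11, XX#)
  ε-move, top X: go to q1, push ε → (q1, 11, X#)
  read 1, top X: go to q5, push X → (q5, 1, X#)
  read 1, top X: go to q3, push ε → (q3, ε, #)
  ε-move, top #: go to q3, push ε → (q3, ε, ε)
All input consumed in state q3 with stack ε.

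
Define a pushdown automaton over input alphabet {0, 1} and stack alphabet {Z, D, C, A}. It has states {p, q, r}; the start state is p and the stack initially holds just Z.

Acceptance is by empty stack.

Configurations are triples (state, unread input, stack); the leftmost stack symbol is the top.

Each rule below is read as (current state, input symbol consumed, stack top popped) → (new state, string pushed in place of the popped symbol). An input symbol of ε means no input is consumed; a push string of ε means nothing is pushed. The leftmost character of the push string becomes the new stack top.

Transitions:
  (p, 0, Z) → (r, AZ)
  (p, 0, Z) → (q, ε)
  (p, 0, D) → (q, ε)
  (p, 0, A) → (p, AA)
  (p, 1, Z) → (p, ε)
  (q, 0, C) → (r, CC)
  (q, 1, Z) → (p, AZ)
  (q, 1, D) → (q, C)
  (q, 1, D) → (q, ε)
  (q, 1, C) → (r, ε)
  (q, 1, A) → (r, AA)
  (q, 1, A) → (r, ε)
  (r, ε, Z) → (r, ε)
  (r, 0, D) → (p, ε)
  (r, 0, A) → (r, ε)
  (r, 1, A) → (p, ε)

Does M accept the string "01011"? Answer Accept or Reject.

Accept

One accepting computation: (p, 01011, Z) ⊢ (r, 1011, AZ) ⊢ (p, 011, Z) ⊢ (r, 11, AZ) ⊢ (p, 1, Z) ⊢ (p, ε, ε)
All input consumed and the stack is empty.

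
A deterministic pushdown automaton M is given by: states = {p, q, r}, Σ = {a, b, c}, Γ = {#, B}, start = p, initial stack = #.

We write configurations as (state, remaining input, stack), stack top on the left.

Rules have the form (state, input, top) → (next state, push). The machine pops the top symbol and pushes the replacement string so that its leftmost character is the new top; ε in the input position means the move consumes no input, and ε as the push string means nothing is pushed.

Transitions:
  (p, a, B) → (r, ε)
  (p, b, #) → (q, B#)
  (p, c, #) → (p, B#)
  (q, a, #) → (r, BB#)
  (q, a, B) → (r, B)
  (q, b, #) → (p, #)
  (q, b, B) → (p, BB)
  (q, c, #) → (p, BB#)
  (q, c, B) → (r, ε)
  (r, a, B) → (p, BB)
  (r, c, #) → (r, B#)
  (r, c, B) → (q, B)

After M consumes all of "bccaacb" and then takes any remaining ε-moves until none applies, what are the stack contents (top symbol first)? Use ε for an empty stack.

(p, bccaacb, #) ⊢ (q, ccaacb, B#) ⊢ (r, caacb, #) ⊢ (r, aacb, B#) ⊢ (p, acb, BB#) ⊢ (r, cb, B#) ⊢ (q, b, B#) ⊢ (p, ε, BB#)
All input consumed in state p with stack BB#.

BB#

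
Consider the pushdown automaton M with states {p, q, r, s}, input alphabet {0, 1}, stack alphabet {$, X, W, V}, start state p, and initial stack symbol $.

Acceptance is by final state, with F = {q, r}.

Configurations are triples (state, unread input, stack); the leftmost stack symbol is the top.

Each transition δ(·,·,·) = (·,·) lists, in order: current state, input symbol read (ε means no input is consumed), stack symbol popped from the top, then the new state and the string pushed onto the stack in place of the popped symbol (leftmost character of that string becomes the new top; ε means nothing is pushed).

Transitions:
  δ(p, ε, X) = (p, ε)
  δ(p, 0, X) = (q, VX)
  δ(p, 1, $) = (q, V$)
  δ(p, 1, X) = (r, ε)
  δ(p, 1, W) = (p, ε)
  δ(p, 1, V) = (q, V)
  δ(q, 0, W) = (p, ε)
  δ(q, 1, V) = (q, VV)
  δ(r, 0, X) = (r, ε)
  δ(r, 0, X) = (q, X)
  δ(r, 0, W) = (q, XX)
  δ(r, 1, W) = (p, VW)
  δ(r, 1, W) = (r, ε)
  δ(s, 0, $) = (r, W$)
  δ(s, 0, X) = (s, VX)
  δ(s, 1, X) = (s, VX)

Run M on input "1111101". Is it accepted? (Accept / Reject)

No computation consumes all input and reaches a final state.

Reject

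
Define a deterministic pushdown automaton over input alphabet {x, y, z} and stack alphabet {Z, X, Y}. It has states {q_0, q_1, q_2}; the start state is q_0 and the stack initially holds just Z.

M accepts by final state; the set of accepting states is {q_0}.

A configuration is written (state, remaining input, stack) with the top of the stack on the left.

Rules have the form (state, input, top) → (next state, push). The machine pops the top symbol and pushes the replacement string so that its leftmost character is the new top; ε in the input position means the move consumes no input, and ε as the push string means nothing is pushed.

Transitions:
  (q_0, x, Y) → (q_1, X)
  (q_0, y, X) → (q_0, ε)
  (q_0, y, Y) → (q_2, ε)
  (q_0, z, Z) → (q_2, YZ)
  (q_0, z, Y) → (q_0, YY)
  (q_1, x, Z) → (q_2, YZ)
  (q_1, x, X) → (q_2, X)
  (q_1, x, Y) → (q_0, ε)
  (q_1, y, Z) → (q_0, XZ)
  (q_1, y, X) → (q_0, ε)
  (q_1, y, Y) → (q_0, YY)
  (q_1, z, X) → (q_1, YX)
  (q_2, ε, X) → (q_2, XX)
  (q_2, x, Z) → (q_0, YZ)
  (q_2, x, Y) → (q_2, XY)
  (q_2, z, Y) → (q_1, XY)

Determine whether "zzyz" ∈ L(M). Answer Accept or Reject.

(q_0, zzyz, Z)
  read z, top Z: go to q_2, push YZ → (q_2, zyz, YZ)
  read z, top Y: go to q_1, push XY → (q_1, yz, XYZ)
  read y, top X: go to q_0, push ε → (q_0, z, YZ)
  read z, top Y: go to q_0, push YY → (q_0, ε, YYZ)
All input consumed; state q_0 ∈ F.

Accept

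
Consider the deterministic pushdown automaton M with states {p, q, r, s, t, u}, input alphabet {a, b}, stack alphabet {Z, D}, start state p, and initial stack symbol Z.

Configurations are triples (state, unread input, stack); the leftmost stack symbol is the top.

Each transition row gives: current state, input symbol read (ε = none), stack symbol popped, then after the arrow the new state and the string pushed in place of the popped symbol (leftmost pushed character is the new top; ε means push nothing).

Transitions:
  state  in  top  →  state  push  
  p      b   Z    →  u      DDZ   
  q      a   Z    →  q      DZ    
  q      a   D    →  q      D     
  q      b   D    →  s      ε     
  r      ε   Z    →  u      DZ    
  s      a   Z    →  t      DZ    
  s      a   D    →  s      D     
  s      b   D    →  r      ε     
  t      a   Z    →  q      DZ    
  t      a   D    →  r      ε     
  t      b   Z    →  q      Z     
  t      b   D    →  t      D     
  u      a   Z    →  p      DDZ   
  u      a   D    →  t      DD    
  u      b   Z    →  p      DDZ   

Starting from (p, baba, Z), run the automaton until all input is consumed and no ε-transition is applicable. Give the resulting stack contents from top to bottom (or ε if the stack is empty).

DDZ

(p, baba, Z)
  read b, top Z: go to u, push DDZ → (u, aba, DDZ)
  read a, top D: go to t, push DD → (t, ba, DDDZ)
  read b, top D: go to t, push D → (t, a, DDDZ)
  read a, top D: go to r, push ε → (r, ε, DDZ)
All input consumed in state r with stack DDZ.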